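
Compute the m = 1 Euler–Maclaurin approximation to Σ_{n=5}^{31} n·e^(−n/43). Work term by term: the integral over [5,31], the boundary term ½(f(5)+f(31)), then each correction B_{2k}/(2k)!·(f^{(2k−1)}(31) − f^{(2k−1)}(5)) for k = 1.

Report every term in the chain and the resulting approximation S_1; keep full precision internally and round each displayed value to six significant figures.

Integral: ∫_5^31 x·e^(−x/43) dx = 290.022.
Boundary: ½(f(5) + f(31)) = ½(4.45113 + 15.0753) = 9.76321.
Integral + boundary = 299.786.
Correction k=1: B_{2}/2! · (f^{(1)}(31) − f^{(1)}(5)) = 1/12 · (0.135712 − 0.786712) = -0.0542500.

S_1 ≈ 299.731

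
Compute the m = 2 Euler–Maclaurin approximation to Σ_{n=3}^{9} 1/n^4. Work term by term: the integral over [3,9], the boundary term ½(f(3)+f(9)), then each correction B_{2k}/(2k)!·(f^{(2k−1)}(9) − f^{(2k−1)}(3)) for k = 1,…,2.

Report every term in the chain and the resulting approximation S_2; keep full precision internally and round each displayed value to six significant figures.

∫_3^9 1/x^4 dx evaluates to 0.0118884.
Boundary: ½(f(3) + f(9)) = ½(0.0123457 + 0.000152416) = 0.00624905.
Integral + boundary = 0.0181375.
k=1: B_{2}/(2)! × [f^{(1)}(9) − f^{(1)}(3)] = 1/12 × (-6.77404e-05 − (-0.0164609)) = 0.00136610.
After k=1: 0.0195036.
k=2: B_{4}/(4)! × [f^{(3)}(9) − f^{(3)}(3)] = −1/720 × (-2.50890e-05 − (-0.0548697)) = -7.61730e-05.

S_2 ≈ 0.0194274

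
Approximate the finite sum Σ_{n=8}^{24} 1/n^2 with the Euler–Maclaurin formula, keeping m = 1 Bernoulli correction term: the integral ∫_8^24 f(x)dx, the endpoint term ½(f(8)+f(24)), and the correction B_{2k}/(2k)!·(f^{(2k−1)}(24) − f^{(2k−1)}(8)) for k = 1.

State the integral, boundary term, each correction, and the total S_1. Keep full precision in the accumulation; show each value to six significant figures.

∫_8^24 1/x^2 dx evaluates to 0.0833333.
Endpoint term: (f(8) + f(24))/2 = (0.0156250 + 0.00173611)/2 = 0.00868056.
Running total after boundary: 0.0920139.
Order-1 term: 1/12 · (-0.000144676 − (-0.00390625)) = 0.000313465.

S_1 ≈ 0.0923274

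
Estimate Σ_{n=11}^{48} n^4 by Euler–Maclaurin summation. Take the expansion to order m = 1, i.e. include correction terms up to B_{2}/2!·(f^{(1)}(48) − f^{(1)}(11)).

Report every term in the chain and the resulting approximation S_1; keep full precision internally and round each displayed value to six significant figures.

S_1 ≈ 5.36265e+07

The integral term ∫_11^48 x^4 dx = 5.09286e+07.
Boundary: ½(f(11) + f(48)) = ½(14641.0 + 5.30842e+06) = 2.66153e+06.
So far: 5.35901e+07.
Order-1 term: 1/12 · (442368 − 5324.00) = 36420.3.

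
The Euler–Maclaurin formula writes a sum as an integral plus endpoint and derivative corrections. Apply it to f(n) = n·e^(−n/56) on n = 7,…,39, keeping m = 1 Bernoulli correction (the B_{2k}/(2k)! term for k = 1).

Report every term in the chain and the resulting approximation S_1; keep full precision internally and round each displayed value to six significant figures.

The integral term ∫_7^39 x·e^(−x/56) dx = 462.163.
Boundary: ½(f(7) + f(39)) = ½(6.17748 + 19.4361) = 12.8068.
So far: 474.970.
k=1: B_{2}/(2)! × [f^{(1)}(39) − f^{(1)}(7)] = 1/12 × (0.151288 − 0.772185) = -0.0517414.

S_1 ≈ 474.918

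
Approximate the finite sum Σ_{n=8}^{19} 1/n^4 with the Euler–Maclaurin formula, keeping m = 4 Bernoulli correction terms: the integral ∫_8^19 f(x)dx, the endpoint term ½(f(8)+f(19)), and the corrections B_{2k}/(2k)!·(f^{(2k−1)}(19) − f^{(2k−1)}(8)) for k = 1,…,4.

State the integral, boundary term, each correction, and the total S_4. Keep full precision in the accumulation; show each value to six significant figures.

S_4 ≈ 0.000738311

Integral: ∫_8^19 1/x^4 dx = 0.000602444.
Endpoint term: (f(8) + f(19))/2 = (0.000244141 + 7.67336e-06)/2 = 0.000125907.
Running total after boundary: 0.000728351.
k=1: B_{2}/(2)! × [f^{(1)}(19) − f^{(1)}(8)] = 1/12 × (-1.61544e-06 − (-0.000122070)) = 1.00379e-05.
Running total after k=1: 0.000738389.
k=2: B_{4}/(4)! × [f^{(3)}(19) − f^{(3)}(8)] = −1/720 × (-1.34247e-07 − (-5.72205e-05)) = -7.92864e-08.
Running total after k=2: 0.000738309.
k=3: B_{6}/(6)! × [f^{(5)}(19) − f^{(5)}(8)] = 1/30240 × (-2.08251e-08 − (-5.00679e-05)) = 1.65500e-09.
Running total after k=3: 0.000738311.
k=4: B_{8}/(8)! × [f^{(7)}(19) − f^{(7)}(8)] = −1/1209600 × (-5.19185e-09 − (-7.04080e-05)) = -5.82034e-11.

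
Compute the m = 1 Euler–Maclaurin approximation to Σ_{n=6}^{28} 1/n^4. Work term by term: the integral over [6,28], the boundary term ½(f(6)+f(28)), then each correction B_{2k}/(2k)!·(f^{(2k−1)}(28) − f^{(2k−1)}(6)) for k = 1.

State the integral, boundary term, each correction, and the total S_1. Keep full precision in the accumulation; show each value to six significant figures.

∫_6^28 1/x^4 dx evaluates to 0.00152803.
Endpoint term: (f(6) + f(28))/2 = (0.000771605 + 1.62693e-06)/2 = 0.000386616.
Integral + boundary = 0.00191464.
Order-1 term: 1/12 · (-2.32418e-07 − (-0.000514403)) = 4.28476e-05.

S_1 ≈ 0.00195749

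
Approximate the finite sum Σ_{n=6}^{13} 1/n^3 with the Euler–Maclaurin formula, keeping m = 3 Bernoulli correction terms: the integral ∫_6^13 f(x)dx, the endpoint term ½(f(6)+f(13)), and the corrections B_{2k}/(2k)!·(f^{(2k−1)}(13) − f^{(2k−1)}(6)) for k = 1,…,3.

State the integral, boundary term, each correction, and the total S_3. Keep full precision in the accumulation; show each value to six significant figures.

∫_6^13 1/x^3 dx evaluates to 0.0109303.
½[f(6) + f(13)] = ½[0.00462963 + 0.000455166] = 0.00254240.
Running total after boundary: 0.0134727.
Correction k=1: B_{2}/2! · (f^{(1)}(13) − f^{(1)}(6)) = 1/12 · (-0.000105038 − (-0.00231481)) = 0.000184148.
Partial sum through k=1: 0.0136569.
Correction k=2: B_{4}/4! · (f^{(3)}(13) − f^{(3)}(6)) = −1/720 · (-1.24306e-05 − (-0.00128601)) = -1.76886e-06.
Partial sum through k=2: 0.0136551.
Correction k=3: B_{6}/6! · (f^{(5)}(13) − f^{(5)}(6)) = 1/30240 · (-3.08925e-06 − (-0.00150034)) = 4.95124e-08.

S_3 ≈ 0.0136551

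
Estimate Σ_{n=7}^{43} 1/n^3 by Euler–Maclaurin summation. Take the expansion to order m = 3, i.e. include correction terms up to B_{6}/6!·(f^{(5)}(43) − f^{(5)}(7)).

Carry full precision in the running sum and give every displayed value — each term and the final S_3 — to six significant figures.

∫_7^43 1/x^3 dx evaluates to 0.00993367.
½[f(7) + f(43)] = ½[0.00291545 + 1.25775e-05] = 0.00146401.
Integral + boundary = 0.0113977.
Order-1 term: 1/12 · (-8.77501e-07 − (-0.00124948)) = 0.000104050.
Partial sum through k=1: 0.0115017.
Order-2 term: −1/720 · (-9.49162e-09 − (-0.000509992)) = -7.08308e-07.
Partial sum through k=2: 0.0115010.
Order-3 term: 1/30240 · (-2.15602e-10 − (-0.000437136)) = 1.44555e-08.

S_3 ≈ 0.0115010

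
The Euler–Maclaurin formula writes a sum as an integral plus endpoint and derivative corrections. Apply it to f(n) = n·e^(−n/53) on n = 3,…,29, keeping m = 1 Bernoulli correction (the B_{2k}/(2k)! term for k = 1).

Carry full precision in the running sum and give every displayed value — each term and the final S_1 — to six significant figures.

∫_3^29 x·e^(−x/53) dx evaluates to 290.136.
Boundary: ½(f(3) + f(29)) = ½(2.83491 + 16.7790) = 9.80694.
So far: 299.943.
Order-1 term: 1/12 · (0.262001 − 0.891480) = -0.0524566.

S_1 ≈ 299.890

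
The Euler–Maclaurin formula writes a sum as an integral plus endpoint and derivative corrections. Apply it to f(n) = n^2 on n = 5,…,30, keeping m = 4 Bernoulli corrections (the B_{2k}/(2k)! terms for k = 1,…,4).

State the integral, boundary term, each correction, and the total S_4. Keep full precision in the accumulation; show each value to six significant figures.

S_4 ≈ 9425.00

Integral: ∫_5^30 x^2 dx = 8958.33.
½[f(5) + f(30)] = ½[25.0000 + 900.000] = 462.500.
Integral + boundary = 9420.83.
Order-1 term: 1/12 · (60.0000 − 10.0000) = 4.16667.
After k=1: 9425.00.
Order-2 term: −1/720 · (0.00000 − 0.00000) = 0.00000.
After k=2: 9425.00.
Order-3 term: 1/30240 · (0.00000 − 0.00000) = 0.00000.
After k=3: 9425.00.
Order-4 term: −1/1209600 · (0.00000 − 0.00000) = 0.00000.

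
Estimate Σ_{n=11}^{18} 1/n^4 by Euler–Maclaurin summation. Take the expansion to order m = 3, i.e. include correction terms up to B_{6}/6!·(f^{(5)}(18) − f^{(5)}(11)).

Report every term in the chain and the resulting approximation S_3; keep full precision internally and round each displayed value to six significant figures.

∫_11^18 1/x^4 dx evaluates to 0.000193282.
Endpoint term: (f(11) + f(18))/2 = (6.83013e-05 + 9.52599e-06)/2 = 3.89137e-05.
So far: 0.000232196.
Correction k=1: B_{2}/2! · (f^{(1)}(18) − f^{(1)}(11)) = 1/12 · (-2.11689e-06 − (-2.48369e-05)) = 1.89333e-06.
Partial sum through k=1: 0.000234089.
Correction k=2: B_{4}/4! · (f^{(3)}(18) − f^{(3)}(11)) = −1/720 · (-1.96008e-07 − (-6.15790e-06)) = -8.28040e-09.
Partial sum through k=2: 0.000234081.
Correction k=3: B_{6}/6! · (f^{(5)}(18) − f^{(5)}(11)) = 1/30240 · (-3.38779e-08 − (-2.84994e-06)) = 9.31236e-11.

S_3 ≈ 0.000234081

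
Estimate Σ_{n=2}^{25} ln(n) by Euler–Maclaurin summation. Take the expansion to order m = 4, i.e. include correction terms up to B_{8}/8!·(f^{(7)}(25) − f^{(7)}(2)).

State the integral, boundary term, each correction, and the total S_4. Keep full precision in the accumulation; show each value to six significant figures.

Integral: ∫_2^25 ln(x) dx = 56.0856.
Boundary: ½(f(2) + f(25)) = ½(0.693147 + 3.21888) = 1.95601.
So far: 58.0416.
Correction k=1: B_{2}/2! · (f^{(1)}(25) − f^{(1)}(2)) = 1/12 · (0.0400000 − 0.500000) = -0.0383333.
Partial sum through k=1: 58.0033.
Correction k=2: B_{4}/4! · (f^{(3)}(25) − f^{(3)}(2)) = −1/720 · (0.000128000 − 0.250000) = 0.000347044.
Partial sum through k=2: 58.0036.
Correction k=3: B_{6}/6! · (f^{(5)}(25) − f^{(5)}(2)) = 1/30240 · (2.45760e-06 − 0.750000) = -2.48015e-05.
Partial sum through k=3: 58.0036.
Correction k=4: B_{8}/8! · (f^{(7)}(25) − f^{(7)}(2)) = −1/1209600 · (1.17965e-07 − 5.62500) = 4.65030e-06.

S_4 ≈ 58.0036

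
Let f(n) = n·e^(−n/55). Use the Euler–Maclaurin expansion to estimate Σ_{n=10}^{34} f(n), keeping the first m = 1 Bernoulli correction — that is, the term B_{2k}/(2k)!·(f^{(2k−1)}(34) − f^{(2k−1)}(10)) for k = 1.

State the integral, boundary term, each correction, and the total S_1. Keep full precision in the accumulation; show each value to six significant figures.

∫_10^34 x·e^(−x/55) dx evaluates to 342.637.
Endpoint term: (f(10) + f(34))/2 = (8.33753 + 18.3234)/2 = 13.3305.
Integral + boundary = 355.967.
Correction k=1: B_{2}/2! · (f^{(1)}(34) − f^{(1)}(10)) = 1/12 · (0.205771 − 0.682161) = -0.0396992.

S_1 ≈ 355.927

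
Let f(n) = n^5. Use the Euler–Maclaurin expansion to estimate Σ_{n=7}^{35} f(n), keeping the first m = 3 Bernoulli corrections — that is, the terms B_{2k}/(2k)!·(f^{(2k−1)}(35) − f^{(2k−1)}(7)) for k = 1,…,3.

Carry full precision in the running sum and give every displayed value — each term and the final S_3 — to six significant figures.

S_3 ≈ 3.33251e+08

∫_7^35 x^5 dx evaluates to 3.06358e+08.
½[f(7) + f(35)] = ½[16807.0 + 5.25219e+07] = 2.62693e+07.
So far: 3.32627e+08.
Order-1 term: 1/12 · (7.50312e+06 − 12005.0) = 624260.
Running total after k=1: 3.33252e+08.
Order-2 term: −1/720 · (73500.0 − 2940.00) = -98.0000.
Running total after k=2: 3.33251e+08.
Order-3 term: 1/30240 · (120.000 − 120.000) = 0.00000.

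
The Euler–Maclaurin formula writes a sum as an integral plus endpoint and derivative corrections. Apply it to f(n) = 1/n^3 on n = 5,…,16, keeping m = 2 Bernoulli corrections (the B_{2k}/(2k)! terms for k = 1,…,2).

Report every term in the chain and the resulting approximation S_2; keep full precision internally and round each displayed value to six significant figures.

The integral term ∫_5^16 1/x^3 dx = 0.0180469.
Boundary: ½(f(5) + f(16)) = ½(0.00800000 + 0.000244141) = 0.00412207.
So far: 0.0221689.
Order-1 term: 1/12 · (-4.57764e-05 − (-0.00480000)) = 0.000396185.
Running total after k=1: 0.0225651.
Order-2 term: −1/720 · (-3.57628e-06 − (-0.00384000)) = -5.32837e-06.

S_2 ≈ 0.0225598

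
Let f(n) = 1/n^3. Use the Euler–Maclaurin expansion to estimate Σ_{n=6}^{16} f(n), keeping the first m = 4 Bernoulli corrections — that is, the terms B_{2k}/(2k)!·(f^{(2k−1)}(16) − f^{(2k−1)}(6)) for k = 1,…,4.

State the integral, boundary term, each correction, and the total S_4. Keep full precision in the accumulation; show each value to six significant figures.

∫_6^16 1/x^3 dx evaluates to 0.0119358.
Boundary: ½(f(6) + f(16)) = ½(0.00462963 + 0.000244141) = 0.00243689.
Running total after boundary: 0.0143726.
Correction k=1: B_{2}/2! · (f^{(1)}(16) − f^{(1)}(6)) = 1/12 · (-4.57764e-05 − (-0.00231481)) = 0.000189087.
Partial sum through k=1: 0.0145617.
Correction k=2: B_{4}/4! · (f^{(3)}(16) − f^{(3)}(6)) = −1/720 · (-3.57628e-06 − (-0.00128601)) = -1.78116e-06.
Partial sum through k=2: 0.0145600.
Correction k=3: B_{6}/6! · (f^{(5)}(16) − f^{(5)}(6)) = 1/30240 · (-5.86733e-07 − (-0.00150034)) = 4.95951e-08.
Partial sum through k=3: 0.0145600.
Correction k=4: B_{8}/8! · (f^{(7)}(16) − f^{(7)}(6)) = −1/1209600 · (-1.65019e-07 − (-0.00300069)) = -2.48059e-09.

S_4 ≈ 0.0145600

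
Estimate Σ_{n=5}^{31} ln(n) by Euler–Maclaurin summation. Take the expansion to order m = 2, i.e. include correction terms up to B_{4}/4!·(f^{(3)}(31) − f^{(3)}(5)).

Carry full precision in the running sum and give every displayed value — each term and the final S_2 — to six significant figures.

∫_5^31 ln(x) dx evaluates to 72.4064.
Boundary: ½(f(5) + f(31)) = ½(1.60944 + 3.43399) = 2.52171.
Integral + boundary = 74.9281.
k=1: B_{2}/(2)! × [f^{(1)}(31) − f^{(1)}(5)] = 1/12 × (0.0322581 − 0.200000) = -0.0139785.
Partial sum through k=1: 74.9141.
k=2: B_{4}/(4)! × [f^{(3)}(31) − f^{(3)}(5)] = −1/720 × (6.71344e-05 − 0.0160000) = 2.21290e-05.

S_2 ≈ 74.9142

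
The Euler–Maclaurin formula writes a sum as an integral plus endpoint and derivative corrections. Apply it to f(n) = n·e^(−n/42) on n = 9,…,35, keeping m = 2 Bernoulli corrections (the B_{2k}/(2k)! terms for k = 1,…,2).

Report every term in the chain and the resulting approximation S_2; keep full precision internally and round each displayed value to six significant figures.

S_2 ≈ 334.546

∫_9^35 x·e^(−x/42) dx evaluates to 323.356.
½[f(9) + f(35)] = ½[7.26406 + 15.2109] = 11.2375.
Running total after boundary: 334.593.
Order-1 term: 1/12 · (0.0724330 − 0.634164) = -0.0468109.
After k=1: 334.546.
Order-2 term: −1/720 · (0.000533804 − 0.00127460) = 1.02889e-06.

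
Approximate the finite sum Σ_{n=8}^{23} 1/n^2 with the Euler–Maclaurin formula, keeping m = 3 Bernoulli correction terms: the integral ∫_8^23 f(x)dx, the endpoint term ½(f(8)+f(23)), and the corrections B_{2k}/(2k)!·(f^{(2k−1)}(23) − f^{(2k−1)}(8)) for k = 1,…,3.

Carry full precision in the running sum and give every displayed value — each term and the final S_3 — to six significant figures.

∫_8^23 1/x^2 dx evaluates to 0.0815217.
Boundary: ½(f(8) + f(23)) = ½(0.0156250 + 0.00189036) = 0.00875768.
Running total after boundary: 0.0902794.
Order-1 term: 1/12 · (-0.000164379 − (-0.00390625)) = 0.000311823.
Partial sum through k=1: 0.0905912.
Order-2 term: −1/720 · (-3.72883e-06 − (-0.000732422)) = -1.01207e-06.
Partial sum through k=2: 0.0905902.
Order-3 term: 1/30240 · (-2.11465e-07 − (-0.000343323)) = 1.13463e-08.

S_3 ≈ 0.0905902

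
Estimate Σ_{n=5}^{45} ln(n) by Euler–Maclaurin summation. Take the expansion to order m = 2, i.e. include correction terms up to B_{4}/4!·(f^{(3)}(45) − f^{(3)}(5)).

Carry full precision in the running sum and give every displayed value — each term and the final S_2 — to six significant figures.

S_2 ≈ 125.946

∫_5^45 ln(x) dx evaluates to 123.253.
Boundary: ½(f(5) + f(45)) = ½(1.60944 + 3.80666) = 2.70805.
Running total after boundary: 125.961.
k=1: B_{2}/(2)! × [f^{(1)}(45) − f^{(1)}(5)] = 1/12 × (0.0222222 − 0.200000) = -0.0148148.
Running total after k=1: 125.946.
k=2: B_{4}/(4)! × [f^{(3)}(45) − f^{(3)}(5)] = −1/720 × (2.19479e-05 − 0.0160000) = 2.21917e-05.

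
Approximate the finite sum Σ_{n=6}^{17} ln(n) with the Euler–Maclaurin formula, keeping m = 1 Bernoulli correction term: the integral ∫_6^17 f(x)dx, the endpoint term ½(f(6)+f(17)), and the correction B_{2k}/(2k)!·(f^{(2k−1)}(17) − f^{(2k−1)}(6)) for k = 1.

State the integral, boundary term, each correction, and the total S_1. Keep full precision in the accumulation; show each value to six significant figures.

Integral: ∫_6^17 ln(x) dx = 26.4141.
½[f(6) + f(17)] = ½[1.79176 + 2.83321] = 2.31249.
Integral + boundary = 28.7266.
k=1: B_{2}/(2)! × [f^{(1)}(17) − f^{(1)}(6)] = 1/12 × (0.0588235 − 0.166667) = -0.00898693.

S_1 ≈ 28.7176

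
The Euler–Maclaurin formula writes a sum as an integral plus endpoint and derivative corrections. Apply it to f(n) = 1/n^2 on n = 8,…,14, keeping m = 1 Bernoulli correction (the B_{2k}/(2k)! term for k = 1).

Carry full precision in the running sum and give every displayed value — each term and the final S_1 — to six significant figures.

The integral term ∫_8^14 1/x^2 dx = 0.0535714.
Endpoint term: (f(8) + f(14))/2 = (0.0156250 + 0.00510204)/2 = 0.0103635.
Running total after boundary: 0.0639349.
Correction k=1: B_{2}/2! · (f^{(1)}(14) − f^{(1)}(8)) = 1/12 · (-0.000728863 − (-0.00390625)) = 0.000264782.

S_1 ≈ 0.0641997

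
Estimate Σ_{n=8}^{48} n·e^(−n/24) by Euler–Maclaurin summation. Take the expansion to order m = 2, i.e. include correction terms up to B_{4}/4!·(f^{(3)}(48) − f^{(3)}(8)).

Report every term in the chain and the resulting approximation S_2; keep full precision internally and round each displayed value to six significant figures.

S_2 ≈ 322.500

Integral: ∫_8^48 x·e^(−x/24) dx = 316.437.
Boundary: ½(f(8) + f(48)) = ½(5.73225 + 6.49609) = 6.11417.
Integral + boundary = 322.551.
Order-1 term: 1/12 · (-0.135335 − 0.477688) = -0.0510852.
After k=1: 322.500.
Order-2 term: −1/720 · (0.000234957 − 0.00331727) = 4.28100e-06.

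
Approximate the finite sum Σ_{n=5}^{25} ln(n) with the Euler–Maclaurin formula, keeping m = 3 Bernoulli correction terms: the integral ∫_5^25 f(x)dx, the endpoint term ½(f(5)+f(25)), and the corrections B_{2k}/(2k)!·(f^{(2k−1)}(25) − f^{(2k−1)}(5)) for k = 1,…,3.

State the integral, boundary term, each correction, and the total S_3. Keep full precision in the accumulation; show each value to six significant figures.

∫_5^25 ln(x) dx evaluates to 52.4247.
½[f(5) + f(25)] = ½[1.60944 + 3.21888] = 2.41416.
So far: 54.8389.
Correction k=1: B_{2}/2! · (f^{(1)}(25) − f^{(1)}(5)) = 1/12 · (0.0400000 − 0.200000) = -0.0133333.
Partial sum through k=1: 54.8255.
Correction k=2: B_{4}/4! · (f^{(3)}(25) − f^{(3)}(5)) = −1/720 · (0.000128000 − 0.0160000) = 2.20444e-05.
Partial sum through k=2: 54.8256.
Correction k=3: B_{6}/6! · (f^{(5)}(25) − f^{(5)}(5)) = 1/30240 · (2.45760e-06 − 0.00768000) = -2.53887e-07.

S_3 ≈ 54.8256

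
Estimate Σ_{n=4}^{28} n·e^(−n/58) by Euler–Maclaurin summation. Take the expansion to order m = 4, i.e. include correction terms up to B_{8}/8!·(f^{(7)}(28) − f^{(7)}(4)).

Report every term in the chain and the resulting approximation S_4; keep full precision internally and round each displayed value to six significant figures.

S_4 ≈ 288.830

Integral: ∫_4^28 x·e^(−x/58) dx = 278.370.
½[f(4) + f(28)] = ½[3.73344 + 17.2782] = 10.5058.
Integral + boundary = 288.875.
k=1: B_{2}/(2)! × [f^{(1)}(28) − f^{(1)}(4)] = 1/12 × (0.319179 − 0.868989) = -0.0458176.
Running total after k=1: 288.830.
k=2: B_{4}/(4)! × [f^{(3)}(28) − f^{(3)}(4)] = −1/720 × (0.000461753 − 0.000813230) = 4.88163e-07.
Running total after k=2: 288.830.
k=3: B_{6}/(6)! × [f^{(5)}(28) − f^{(5)}(4)] = 1/30240 × (2.46321e-07 − 4.06701e-07) = -5.30355e-12.
Running total after k=3: 288.830.
k=4: B_{8}/(8)! × [f^{(7)}(28) − f^{(7)}(4)] = −1/1209600 × (1.05642e-10 − 1.69933e-10) = 5.31510e-17.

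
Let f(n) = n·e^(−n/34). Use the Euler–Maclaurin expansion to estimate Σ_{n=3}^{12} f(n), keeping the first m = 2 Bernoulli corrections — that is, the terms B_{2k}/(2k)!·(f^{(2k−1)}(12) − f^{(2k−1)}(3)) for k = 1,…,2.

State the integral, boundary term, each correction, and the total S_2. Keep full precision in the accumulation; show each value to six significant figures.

Integral: ∫_3^12 x·e^(−x/34) dx = 52.8608.
Boundary: ½(f(3) + f(12)) = ½(2.74664 + 8.43142) = 5.58903.
So far: 58.4498.
Correction k=1: B_{2}/2! · (f^{(1)}(12) − f^{(1)}(3)) = 1/12 · (0.454636 − 0.834762) = -0.0316772.
Running total after k=1: 58.4181.
Correction k=2: B_{4}/4! · (f^{(3)}(12) − f^{(3)}(3)) = −1/720 · (0.00160889 − 0.00230610) = 9.68354e-07.

S_2 ≈ 58.4181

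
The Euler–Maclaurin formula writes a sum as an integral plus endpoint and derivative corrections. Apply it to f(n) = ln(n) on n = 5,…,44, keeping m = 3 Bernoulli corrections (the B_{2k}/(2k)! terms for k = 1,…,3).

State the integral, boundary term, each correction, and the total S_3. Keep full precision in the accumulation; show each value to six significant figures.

S_3 ≈ 122.139

∫_5^44 ln(x) dx evaluates to 119.457.
½[f(5) + f(44)] = ½[1.60944 + 3.78419] = 2.69681.
Running total after boundary: 122.154.
Correction k=1: B_{2}/2! · (f^{(1)}(44) − f^{(1)}(5)) = 1/12 · (0.0227273 − 0.200000) = -0.0147727.
Partial sum through k=1: 122.139.
Correction k=2: B_{4}/4! · (f^{(3)}(44) − f^{(3)}(5)) = −1/720 · (2.34786e-05 − 0.0160000) = 2.21896e-05.
Partial sum through k=2: 122.139.
Correction k=3: B_{6}/6! · (f^{(5)}(44) − f^{(5)}(5)) = 1/30240 · (1.45528e-07 − 0.00768000) = -2.53963e-07.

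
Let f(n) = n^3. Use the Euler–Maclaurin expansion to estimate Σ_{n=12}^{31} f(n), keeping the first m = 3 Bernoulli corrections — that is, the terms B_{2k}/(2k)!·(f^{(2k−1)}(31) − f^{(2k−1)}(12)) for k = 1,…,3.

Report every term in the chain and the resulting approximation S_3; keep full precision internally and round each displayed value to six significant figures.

Integral: ∫_12^31 x^3 dx = 225696.
Endpoint term: (f(12) + f(31))/2 = (1728.00 + 29791.0)/2 = 15759.5.
Running total after boundary: 241456.
Order-1 term: 1/12 · (2883.00 − 432.000) = 204.250.
Partial sum through k=1: 241660.
Order-2 term: −1/720 · (6.00000 − 6.00000) = 0.00000.
Partial sum through k=2: 241660.
Order-3 term: 1/30240 · (0.00000 − 0.00000) = 0.00000.

S_3 ≈ 241660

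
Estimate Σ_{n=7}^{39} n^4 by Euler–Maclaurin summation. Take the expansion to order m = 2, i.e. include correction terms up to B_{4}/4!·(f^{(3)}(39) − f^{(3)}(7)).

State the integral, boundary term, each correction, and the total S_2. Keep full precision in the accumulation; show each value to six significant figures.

The integral term ∫_7^39 x^4 dx = 1.80415e+07.
Endpoint term: (f(7) + f(39))/2 = (2401.00 + 2.31344e+06)/2 = 1.15792e+06.
Integral + boundary = 1.91994e+07.
Correction k=1: B_{2}/2! · (f^{(1)}(39) − f^{(1)}(7)) = 1/12 · (237276 − 1372.00) = 19658.7.
After k=1: 1.92191e+07.
Correction k=2: B_{4}/4! · (f^{(3)}(39) − f^{(3)}(7)) = −1/720 · (936.000 − 168.000) = -1.06667.

S_2 ≈ 1.92191e+07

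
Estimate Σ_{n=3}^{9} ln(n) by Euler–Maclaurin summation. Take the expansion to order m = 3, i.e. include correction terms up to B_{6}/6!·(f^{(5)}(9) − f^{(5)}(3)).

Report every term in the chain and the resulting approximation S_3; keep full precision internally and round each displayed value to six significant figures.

∫_3^9 ln(x) dx evaluates to 10.4792.
½[f(3) + f(9)] = ½[1.09861 + 2.19722] = 1.64792.
Integral + boundary = 12.1271.
k=1: B_{2}/(2)! × [f^{(1)}(9) − f^{(1)}(3)] = 1/12 × (0.111111 − 0.333333) = -0.0185185.
Running total after k=1: 12.1086.
k=2: B_{4}/(4)! × [f^{(3)}(9) − f^{(3)}(3)] = −1/720 × (0.00274348 − 0.0740741) = 9.90703e-05.
Running total after k=2: 12.1087.
k=3: B_{6}/(6)! × [f^{(5)}(9) − f^{(5)}(3)] = 1/30240 × (0.000406442 − 0.0987654) = -3.25261e-06.

S_3 ≈ 12.1087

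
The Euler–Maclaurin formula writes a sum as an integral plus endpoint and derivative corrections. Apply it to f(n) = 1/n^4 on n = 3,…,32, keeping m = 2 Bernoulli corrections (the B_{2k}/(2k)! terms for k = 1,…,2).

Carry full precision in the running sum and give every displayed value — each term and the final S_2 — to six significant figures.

∫_3^32 1/x^4 dx evaluates to 0.0123355.
Endpoint term: (f(3) + f(32))/2 = (0.0123457 + 9.53674e-07)/2 = 0.00617332.
Integral + boundary = 0.0185088.
k=1: B_{2}/(2)! × [f^{(1)}(32) − f^{(1)}(3)] = 1/12 × (-1.19209e-07 − (-0.0164609)) = 0.00137173.
Running total after k=1: 0.0198806.
k=2: B_{4}/(4)! × [f^{(3)}(32) − f^{(3)}(3)] = −1/720 × (-3.49246e-09 − (-0.0548697)) = -7.62079e-05.

S_2 ≈ 0.0198043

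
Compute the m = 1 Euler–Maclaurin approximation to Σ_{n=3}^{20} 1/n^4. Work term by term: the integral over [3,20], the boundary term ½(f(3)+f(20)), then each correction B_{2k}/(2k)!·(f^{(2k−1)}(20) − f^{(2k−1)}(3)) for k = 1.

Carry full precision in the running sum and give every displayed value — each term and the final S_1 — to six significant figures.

The integral term ∫_3^20 1/x^4 dx = 0.0123040.
Endpoint term: (f(3) + f(20))/2 = (0.0123457 + 6.25000e-06)/2 = 0.00617596.
So far: 0.0184800.
Correction k=1: B_{2}/2! · (f^{(1)}(20) − f^{(1)}(3)) = 1/12 · (-1.25000e-06 − (-0.0164609)) = 0.00137164.

S_1 ≈ 0.0198516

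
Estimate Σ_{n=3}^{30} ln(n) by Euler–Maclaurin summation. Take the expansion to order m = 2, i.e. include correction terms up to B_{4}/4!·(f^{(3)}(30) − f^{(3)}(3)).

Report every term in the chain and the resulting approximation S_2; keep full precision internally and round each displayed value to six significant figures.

The integral term ∫_3^30 ln(x) dx = 71.7401.
Endpoint term: (f(3) + f(30))/2 = (1.09861 + 3.40120)/2 = 2.24990.
Integral + boundary = 73.9900.
k=1: B_{2}/(2)! × [f^{(1)}(30) − f^{(1)}(3)] = 1/12 × (0.0333333 − 0.333333) = -0.0250000.
After k=1: 73.9650.
k=2: B_{4}/(4)! × [f^{(3)}(30) − f^{(3)}(3)] = −1/720 × (7.40741e-05 − 0.0740741) = 0.000102778.

S_2 ≈ 73.9651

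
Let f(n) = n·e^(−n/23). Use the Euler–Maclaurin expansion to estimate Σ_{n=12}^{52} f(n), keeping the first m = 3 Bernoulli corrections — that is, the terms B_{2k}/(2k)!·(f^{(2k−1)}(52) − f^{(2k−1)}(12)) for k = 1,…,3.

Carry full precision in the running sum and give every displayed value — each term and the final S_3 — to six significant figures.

S_3 ≈ 304.146

Integral: ∫_12^52 x·e^(−x/23) dx = 297.909.
Boundary: ½(f(12) + f(52)) = ½(7.12185 + 5.42151) = 6.27168.
So far: 304.181.
k=1: B_{2}/(2)! × [f^{(1)}(52) − f^{(1)}(12)] = 1/12 × (-0.131458 − 0.283842) = -0.0346083.
After k=1: 304.146.
k=2: B_{4}/(4)! × [f^{(3)}(52) − f^{(3)}(12)] = −1/720 × (0.000145674 − 0.00278037) = 3.65930e-06.
After k=2: 304.146.
k=3: B_{6}/(6)! × [f^{(5)}(52) − f^{(5)}(12)] = 1/30240 × (1.02051e-06 − 9.49751e-06) = -2.80324e-10.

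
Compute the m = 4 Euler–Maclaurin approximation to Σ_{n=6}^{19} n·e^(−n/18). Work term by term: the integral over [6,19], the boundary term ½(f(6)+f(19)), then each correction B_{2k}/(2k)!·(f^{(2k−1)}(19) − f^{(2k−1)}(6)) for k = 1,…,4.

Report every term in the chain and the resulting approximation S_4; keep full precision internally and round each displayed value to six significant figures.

S_4 ≈ 83.1883

Integral: ∫_6^19 x·e^(−x/18) dx = 77.7742.
Boundary: ½(f(6) + f(19)) = ½(4.29919 + 6.61198) = 5.45558.
Running total after boundary: 83.2297.
Order-1 term: 1/12 · (-0.0193333 − 0.477688) = -0.0414184.
After k=1: 83.1883.
Order-2 term: −1/720 · (0.00208847 − 0.00589738) = 5.29015e-06.
After k=2: 83.1883.
Order-3 term: 1/30240 · (1.30760e-05 − 3.18531e-05) = -6.20937e-10.
After k=3: 83.1883.
Order-4 term: −1/1209600 · (6.08211e-08 − 1.40446e-07) = 6.58273e-14.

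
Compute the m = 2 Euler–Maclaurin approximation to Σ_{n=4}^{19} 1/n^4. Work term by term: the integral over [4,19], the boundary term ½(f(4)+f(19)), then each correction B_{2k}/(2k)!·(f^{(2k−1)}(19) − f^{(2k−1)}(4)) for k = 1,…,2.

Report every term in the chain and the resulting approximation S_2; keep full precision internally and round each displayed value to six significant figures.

S_2 ≈ 0.00743191

∫_4^19 1/x^4 dx evaluates to 0.00515974.
Endpoint term: (f(4) + f(19))/2 = (0.00390625 + 7.67336e-06)/2 = 0.00195696.
So far: 0.00711670.
k=1: B_{2}/(2)! × [f^{(1)}(19) − f^{(1)}(4)] = 1/12 × (-1.61544e-06 − (-0.00390625)) = 0.000325386.
Partial sum through k=1: 0.00744208.
k=2: B_{4}/(4)! × [f^{(3)}(19) − f^{(3)}(4)] = −1/720 × (-1.34247e-07 − (-0.00732422)) = -1.01723e-05.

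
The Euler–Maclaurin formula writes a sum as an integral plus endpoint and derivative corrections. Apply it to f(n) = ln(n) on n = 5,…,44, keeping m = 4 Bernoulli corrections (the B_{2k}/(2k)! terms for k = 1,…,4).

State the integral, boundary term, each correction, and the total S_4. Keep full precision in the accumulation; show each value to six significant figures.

Integral: ∫_5^44 ln(x) dx = 119.457.
Endpoint term: (f(5) + f(44))/2 = (1.60944 + 3.78419)/2 = 2.69681.
Integral + boundary = 122.154.
Order-1 term: 1/12 · (0.0227273 − 0.200000) = -0.0147727.
Running total after k=1: 122.139.
Order-2 term: −1/720 · (2.34786e-05 − 0.0160000) = 2.21896e-05.
Running total after k=2: 122.139.
Order-3 term: 1/30240 · (1.45528e-07 − 0.00768000) = -2.53963e-07.
Running total after k=3: 122.139.
Order-4 term: −1/1209600 · (2.25509e-09 − 0.00921600) = 7.61905e-09.

S_4 ≈ 122.139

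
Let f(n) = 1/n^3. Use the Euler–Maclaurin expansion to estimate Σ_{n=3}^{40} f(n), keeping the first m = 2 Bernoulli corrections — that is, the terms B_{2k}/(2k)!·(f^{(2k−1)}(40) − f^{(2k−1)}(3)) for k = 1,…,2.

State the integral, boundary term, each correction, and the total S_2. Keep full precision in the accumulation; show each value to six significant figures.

The integral term ∫_3^40 1/x^3 dx = 0.0552431.
½[f(3) + f(40)] = ½[0.0370370 + 1.56250e-05] = 0.0185263.
So far: 0.0737694.
k=1: B_{2}/(2)! × [f^{(1)}(40) − f^{(1)}(3)] = 1/12 × (-1.17187e-06 − (-0.0370370)) = 0.00308632.
Running total after k=1: 0.0768557.
k=2: B_{4}/(4)! × [f^{(3)}(40) − f^{(3)}(3)] = −1/720 × (-1.46484e-08 − (-0.0823045)) = -0.000114312.

S_2 ≈ 0.0767414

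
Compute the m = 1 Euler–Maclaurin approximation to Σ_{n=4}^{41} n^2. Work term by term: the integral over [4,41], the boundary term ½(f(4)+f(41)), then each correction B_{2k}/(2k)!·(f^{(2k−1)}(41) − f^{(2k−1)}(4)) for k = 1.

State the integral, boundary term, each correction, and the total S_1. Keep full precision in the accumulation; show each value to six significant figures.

Integral: ∫_4^41 x^2 dx = 22952.3.
Endpoint term: (f(4) + f(41))/2 = (16.0000 + 1681.00)/2 = 848.500.
So far: 23800.8.
k=1: B_{2}/(2)! × [f^{(1)}(41) − f^{(1)}(4)] = 1/12 × (82.0000 − 8.00000) = 6.16667.

S_1 ≈ 23807.0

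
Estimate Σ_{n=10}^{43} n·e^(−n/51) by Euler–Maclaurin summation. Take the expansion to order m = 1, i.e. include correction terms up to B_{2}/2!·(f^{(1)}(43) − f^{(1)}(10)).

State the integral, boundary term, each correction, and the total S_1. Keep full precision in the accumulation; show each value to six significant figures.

S_1 ≈ 507.255

Integral: ∫_10^43 x·e^(−x/51) dx = 493.942.
½[f(10) + f(43)] = ½[8.21948 + 18.5054] = 13.3624.
Running total after boundary: 507.304.
Order-1 term: 1/12 · (0.0675072 − 0.660782) = -0.0494395.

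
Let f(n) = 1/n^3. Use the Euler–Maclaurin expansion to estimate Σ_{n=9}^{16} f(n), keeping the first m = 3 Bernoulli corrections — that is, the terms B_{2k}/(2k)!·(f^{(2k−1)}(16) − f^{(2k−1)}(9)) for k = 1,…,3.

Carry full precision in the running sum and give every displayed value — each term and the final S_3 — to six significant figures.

Integral: ∫_9^16 1/x^3 dx = 0.00421971.
½[f(9) + f(16)] = ½[0.00137174 + 0.000244141] = 0.000807941.
Running total after boundary: 0.00502766.
k=1: B_{2}/(2)! × [f^{(1)}(16) − f^{(1)}(9)] = 1/12 × (-4.57764e-05 − (-0.000457247)) = 3.42893e-05.
After k=1: 0.00506195.
k=2: B_{4}/(4)! × [f^{(3)}(16) − f^{(3)}(9)] = −1/720 × (-3.57628e-06 − (-0.000112901)) = -1.51839e-07.
After k=2: 0.00506179.
k=3: B_{6}/(6)! × [f^{(5)}(16) − f^{(5)}(9)] = 1/30240 × (-5.86733e-07 − (-5.85410e-05)) = 1.91648e-09.

S_3 ≈ 0.00506180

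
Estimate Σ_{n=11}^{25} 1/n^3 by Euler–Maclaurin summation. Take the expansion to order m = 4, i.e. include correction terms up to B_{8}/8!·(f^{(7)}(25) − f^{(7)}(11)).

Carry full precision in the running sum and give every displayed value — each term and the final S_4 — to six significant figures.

The integral term ∫_11^25 1/x^3 dx = 0.00333223.
Endpoint term: (f(11) + f(25))/2 = (0.000751315 + 6.40000e-05)/2 = 0.000407657.
Integral + boundary = 0.00373989.
k=1: B_{2}/(2)! × [f^{(1)}(25) − f^{(1)}(11)] = 1/12 × (-7.68000e-06 − (-0.000204904)) = 1.64353e-05.
After k=1: 0.00375632.
k=2: B_{4}/(4)! × [f^{(3)}(25) − f^{(3)}(11)] = −1/720 × (-2.45760e-07 − (-3.38684e-05)) = -4.66982e-08.
After k=2: 0.00375628.
k=3: B_{6}/(6)! × [f^{(5)}(25) − f^{(5)}(11)] = 1/30240 × (-1.65151e-08 − (-1.17560e-05)) = 3.88210e-10.
After k=3: 0.00375628.
k=4: B_{8}/(8)! × [f^{(7)}(25) − f^{(7)}(11)] = −1/1209600 × (-1.90254e-09 − (-6.99530e-06)) = -5.78158e-12.

S_4 ≈ 0.00375628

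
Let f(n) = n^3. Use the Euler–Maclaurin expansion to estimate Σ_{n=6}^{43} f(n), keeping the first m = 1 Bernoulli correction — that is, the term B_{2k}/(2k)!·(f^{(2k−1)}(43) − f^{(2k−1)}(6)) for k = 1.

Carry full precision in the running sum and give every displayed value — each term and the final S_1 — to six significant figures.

The integral term ∫_6^43 x^3 dx = 854376.
½[f(6) + f(43)] = ½[216.000 + 79507.0] = 39861.5.
So far: 894238.
Correction k=1: B_{2}/2! · (f^{(1)}(43) − f^{(1)}(6)) = 1/12 · (5547.00 − 108.000) = 453.250.

S_1 ≈ 894691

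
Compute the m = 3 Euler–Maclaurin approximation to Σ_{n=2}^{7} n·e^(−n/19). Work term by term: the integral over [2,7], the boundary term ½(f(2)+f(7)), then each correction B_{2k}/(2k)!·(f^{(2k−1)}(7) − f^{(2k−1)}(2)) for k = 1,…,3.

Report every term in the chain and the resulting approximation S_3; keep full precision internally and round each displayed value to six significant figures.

S_3 ≈ 20.6638

The integral term ∫_2^7 x·e^(−x/19) dx = 17.3730.
Endpoint term: (f(2) + f(7))/2 = (1.80018 + 4.84278)/2 = 3.32148.
So far: 20.6945.
k=1: B_{2}/(2)! × [f^{(1)}(7) − f^{(1)}(2)] = 1/12 × (0.436943 − 0.805342) = -0.0306999.
After k=1: 20.6638.
k=2: B_{4}/(4)! × [f^{(3)}(7) − f^{(3)}(2)] = −1/720 × (0.00504320 − 0.00721750) = 3.01986e-06.
After k=2: 20.6638.
k=3: B_{6}/(6)! × [f^{(5)}(7) − f^{(5)}(2)] = 1/30240 × (2.45873e-05 − 3.38065e-05) = -3.04865e-10.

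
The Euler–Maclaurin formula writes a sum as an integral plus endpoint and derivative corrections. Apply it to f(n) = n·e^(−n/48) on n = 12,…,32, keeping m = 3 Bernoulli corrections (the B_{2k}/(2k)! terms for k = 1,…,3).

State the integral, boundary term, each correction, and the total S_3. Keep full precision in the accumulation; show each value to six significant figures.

S_3 ≈ 284.278

∫_12^32 x·e^(−x/48) dx evaluates to 271.425.
Endpoint term: (f(12) + f(32))/2 = (9.34561 + 16.4293)/2 = 12.8875.
So far: 284.312.
Correction k=1: B_{2}/2! · (f^{(1)}(32) − f^{(1)}(12)) = 1/12 · (0.171139 − 0.584101) = -0.0344135.
Running total after k=1: 284.278.
Correction k=2: B_{4}/4! · (f^{(3)}(32) − f^{(3)}(12)) = −1/720 · (0.000519954 − 0.000929558) = 5.68895e-07.
Running total after k=2: 284.278.
Correction k=3: B_{6}/6! · (f^{(5)}(32) − f^{(5)}(12)) = 1/30240 · (4.19109e-07 − 6.96875e-07) = -9.18538e-12.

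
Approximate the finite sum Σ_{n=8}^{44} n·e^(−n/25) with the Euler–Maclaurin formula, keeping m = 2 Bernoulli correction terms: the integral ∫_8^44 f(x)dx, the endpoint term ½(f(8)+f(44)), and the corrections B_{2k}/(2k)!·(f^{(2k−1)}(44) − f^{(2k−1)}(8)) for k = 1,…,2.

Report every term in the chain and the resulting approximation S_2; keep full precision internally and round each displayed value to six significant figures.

S_2 ≈ 308.933

The integral term ∫_8^44 x·e^(−x/25) dx = 302.296.
½[f(8) + f(44)] = ½[5.80919 + 7.56997] = 6.68958.
Running total after boundary: 308.985.
k=1: B_{2}/(2)! × [f^{(1)}(44) − f^{(1)}(8)] = 1/12 × (-0.130754 − 0.493781) = -0.0520446.
After k=1: 308.933.
k=2: B_{4}/(4)! × [f^{(3)}(44) − f^{(3)}(8)] = −1/720 × (0.000341337 − 0.00311373) = 3.85054e-06.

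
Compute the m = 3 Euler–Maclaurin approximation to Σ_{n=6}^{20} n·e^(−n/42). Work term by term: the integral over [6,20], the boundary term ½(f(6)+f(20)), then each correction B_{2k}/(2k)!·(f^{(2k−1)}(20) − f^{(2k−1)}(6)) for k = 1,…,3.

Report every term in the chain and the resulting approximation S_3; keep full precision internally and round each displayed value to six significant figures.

The integral term ∫_6^20 x·e^(−x/42) dx = 130.164.
½[f(6) + f(20)] = ½[5.20127 + 12.4229] = 8.81209.
Running total after boundary: 138.976.
Correction k=1: B_{2}/2! · (f^{(1)}(20) − f^{(1)}(6)) = 1/12 · (0.325362 − 0.743038) = -0.0348064.
After k=1: 138.941.
Correction k=2: B_{4}/4! · (f^{(3)}(20) − f^{(3)}(6)) = −1/720 · (0.000888692 − 0.00140408) = 7.15815e-07.
After k=2: 138.941.
Correction k=3: B_{6}/6! · (f^{(5)}(20) − f^{(5)}(6)) = 1/30240 · (9.03026e-07 − 1.35314e-06) = -1.48846e-11.

S_3 ≈ 138.941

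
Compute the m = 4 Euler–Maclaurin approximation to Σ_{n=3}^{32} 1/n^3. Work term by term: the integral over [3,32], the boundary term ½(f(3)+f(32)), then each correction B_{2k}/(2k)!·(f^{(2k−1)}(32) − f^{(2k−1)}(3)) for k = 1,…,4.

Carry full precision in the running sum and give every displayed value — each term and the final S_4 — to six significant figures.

S_4 ≈ 0.0765831

Integral: ∫_3^32 1/x^3 dx = 0.0550673.
½[f(3) + f(32)] = ½[0.0370370 + 3.05176e-05] = 0.0185338.
Integral + boundary = 0.0736011.
k=1: B_{2}/(2)! × [f^{(1)}(32) − f^{(1)}(3)] = 1/12 × (-2.86102e-06 − (-0.0370370)) = 0.00308618.
Partial sum through k=1: 0.0766872.
k=2: B_{4}/(4)! × [f^{(3)}(32) − f^{(3)}(3)] = −1/720 × (-5.58794e-08 − (-0.0823045)) = -0.000114312.
Partial sum through k=2: 0.0765729.
k=3: B_{6}/(6)! × [f^{(5)}(32) − f^{(5)}(3)] = 1/30240 × (-2.29193e-09 − (-0.384088)) = 1.27013e-05.
Partial sum through k=3: 0.0765856.
k=4: B_{8}/(8)! × [f^{(7)}(32) − f^{(7)}(3)] = −1/1209600 × (-1.61151e-10 − (-3.07270)) = -2.54026e-06.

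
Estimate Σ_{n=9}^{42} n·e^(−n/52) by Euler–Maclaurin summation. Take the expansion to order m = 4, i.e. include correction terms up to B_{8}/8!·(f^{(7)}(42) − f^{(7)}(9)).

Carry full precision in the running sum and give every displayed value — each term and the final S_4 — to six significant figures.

∫_9^42 x·e^(−x/52) dx evaluates to 488.393.
Endpoint term: (f(9) + f(42))/2 = (7.56966 + 18.7272)/2 = 13.1484.
Integral + boundary = 501.542.
k=1: B_{2}/(2)! × [f^{(1)}(42) − f^{(1)}(9)] = 1/12 × (0.0857473 − 0.695503) = -0.0508129.
Running total after k=1: 501.491.
k=2: B_{4}/(4)! × [f^{(3)}(42) − f^{(3)}(9)] = −1/720 × (0.000361508 − 0.000879308) = 7.19166e-07.
Running total after k=2: 501.491.
k=3: B_{6}/(6)! × [f^{(5)}(42) − f^{(5)}(9)] = 1/30240 × (2.55660e-07 − 5.55253e-07) = -9.90715e-12.
Running total after k=3: 501.491.
k=4: B_{8}/(8)! × [f^{(7)}(42) − f^{(7)}(9)] = −1/1209600 × (1.39655e-10 − 2.90428e-10) = 1.24647e-16.

S_4 ≈ 501.491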